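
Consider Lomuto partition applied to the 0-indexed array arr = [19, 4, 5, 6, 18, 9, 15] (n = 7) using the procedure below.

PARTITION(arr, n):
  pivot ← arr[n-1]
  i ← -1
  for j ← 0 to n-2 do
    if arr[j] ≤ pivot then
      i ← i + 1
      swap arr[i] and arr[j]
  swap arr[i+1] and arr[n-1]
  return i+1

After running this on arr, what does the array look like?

pivot = arr[6] = 15; i = -1
j=0: arr[0]=19 > 15 → no swap
j=1: arr[1]=4 ≤ 15 → i=0, swap arr[0],arr[1] → [4, 19, 5, 6, 18, 9, 15]
j=2: arr[2]=5 ≤ 15 → i=1, swap arr[1],arr[2] → [4, 5, 19, 6, 18, 9, 15]
j=3: arr[3]=6 ≤ 15 → i=2, swap arr[2],arr[3] → [4, 5, 6, 19, 18, 9, 15]
j=4: arr[4]=18 > 15 → no swap
j=5: arr[5]=9 ≤ 15 → i=3, swap arr[3],arr[5] → [4, 5, 6, 9, 18, 19, 15]
final swap arr[4],arr[6] → [4, 5, 6, 9, 15, 19, 18]; return 4

[4, 5, 6, 9, 15, 19, 18]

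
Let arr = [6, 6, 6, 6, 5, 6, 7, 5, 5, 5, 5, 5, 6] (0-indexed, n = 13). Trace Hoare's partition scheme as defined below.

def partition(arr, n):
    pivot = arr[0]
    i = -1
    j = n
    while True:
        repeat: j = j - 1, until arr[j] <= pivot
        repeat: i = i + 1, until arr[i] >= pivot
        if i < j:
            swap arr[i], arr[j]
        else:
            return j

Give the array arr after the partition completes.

pivot=6
j stops at 12 (6), i stops at 0 (6); swap ⇒ [6, 6, 6, 6, 5, 6, 7, 5, 5, 5, 5, 5, 6]
j stops at 11 (5), i stops at 1 (6); swap ⇒ [6, 5, 6, 6, 5, 6, 7, 5, 5, 5, 5, 6, 6]
j stops at 10 (5), i stops at 2 (6); swap ⇒ [6, 5, 5, 6, 5, 6, 7, 5, 5, 5, 6, 6, 6]
j stops at 9 (5), i stops at 3 (6); swap ⇒ [6, 5, 5, 5, 5, 6, 7, 5, 5, 6, 6, 6, 6]
j stops at 8 (5), i stops at 5 (6); swap ⇒ [6, 5, 5, 5, 5, 5, 7, 5, 6, 6, 6, 6, 6]
j stops at 7 (5), i stops at 6 (7); swap ⇒ [6, 5, 5, 5, 5, 5, 5, 7, 6, 6, 6, 6, 6]
j stops at 6, i stops at 7; i≥j ⇒ return 6. arr=[6, 5, 5, 5, 5, 5, 5, 7, 6, 6, 6, 6, 6]

[6, 5, 5, 5, 5, 5, 5, 7, 6, 6, 6, 6, 6]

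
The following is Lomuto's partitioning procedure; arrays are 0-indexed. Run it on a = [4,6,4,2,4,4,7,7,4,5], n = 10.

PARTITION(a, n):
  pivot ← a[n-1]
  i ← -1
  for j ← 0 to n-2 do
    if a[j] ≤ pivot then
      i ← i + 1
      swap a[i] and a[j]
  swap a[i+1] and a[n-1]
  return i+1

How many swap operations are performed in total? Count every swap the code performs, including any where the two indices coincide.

7

pivot=5, i=-1
j=0: 4≤5, i=0, swap(0,0) ⇒ [4,6,4,2,4,4,7,7,4,5]
j=1: 6>5, skip
j=2: 4≤5, i=1, swap(1,2) ⇒ [4,4,6,2,4,4,7,7,4,5]
j=3: 2≤5, i=2, swap(2,3) ⇒ [4,4,2,6,4,4,7,7,4,5]
j=4: 4≤5, i=3, swap(3,4) ⇒ [4,4,2,4,6,4,7,7,4,5]
j=5: 4≤5, i=4, swap(4,5) ⇒ [4,4,2,4,4,6,7,7,4,5]
j=6: 7>5, skip
j=7: 7>5, skip
j=8: 4≤5, i=5, swap(5,8) ⇒ [4,4,2,4,4,4,7,7,6,5]
swap(6,9) ⇒ [4,4,2,4,4,4,5,7,6,7]; return 6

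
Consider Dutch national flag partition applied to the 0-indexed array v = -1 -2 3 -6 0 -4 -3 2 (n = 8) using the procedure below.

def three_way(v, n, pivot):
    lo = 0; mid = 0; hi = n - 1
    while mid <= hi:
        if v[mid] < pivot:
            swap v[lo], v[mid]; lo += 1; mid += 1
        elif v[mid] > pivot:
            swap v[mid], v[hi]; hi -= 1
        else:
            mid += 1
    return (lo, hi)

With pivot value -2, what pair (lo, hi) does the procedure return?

(3, 3)

pivot = -2; lo=0, mid=0, hi=7
v[mid]=-1>-2: swap v[0],v[7]; hi=6 → 2 -2 3 -6 0 -4 -3 -1
v[mid]=2>-2: swap v[0],v[6]; hi=5 → -3 -2 3 -6 0 -4 2 -1
v[mid]=-3<-2: swap v[0],v[0]; lo=1,mid=1 → -3 -2 3 -6 0 -4 2 -1
v[mid]=-2=-2: mid=2
v[mid]=3>-2: swap v[2],v[5]; hi=4 → -3 -2 -4 -6 0 3 2 -1
v[mid]=-4<-2: swap v[1],v[2]; lo=2,mid=3 → -3 -4 -2 -6 0 3 2 -1
v[mid]=-6<-2: swap v[2],v[3]; lo=3,mid=4 → -3 -4 -6 -2 0 3 2 -1
v[mid]=0>-2: swap v[4],v[4]; hi=3 → -3 -4 -6 -2 0 3 2 -1
end: lo=3, hi=3; v = -3 -4 -6 -2 0 3 2 -1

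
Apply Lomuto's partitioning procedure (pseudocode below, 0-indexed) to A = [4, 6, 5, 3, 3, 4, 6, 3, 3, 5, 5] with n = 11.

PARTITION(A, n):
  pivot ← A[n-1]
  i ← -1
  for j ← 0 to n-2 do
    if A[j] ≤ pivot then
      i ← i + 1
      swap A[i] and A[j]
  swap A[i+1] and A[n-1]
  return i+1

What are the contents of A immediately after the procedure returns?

pivot=5, i=-1
j=0: 4≤5, i=0, swap(0,0) ⇒ [4, 6, 5, 3, 3, 4, 6, 3, 3, 5, 5]
j=1: 6>5, skip
j=2: 5≤5, i=1, swap(1,2) ⇒ [4, 5, 6, 3, 3, 4, 6, 3, 3, 5, 5]
j=3: 3≤5, i=2, swap(2,3) ⇒ [4, 5, 3, 6, 3, 4, 6, 3, 3, 5, 5]
j=4: 3≤5, i=3, swap(3,4) ⇒ [4, 5, 3, 3, 6, 4, 6, 3, 3, 5, 5]
j=5: 4≤5, i=4, swap(4,5) ⇒ [4, 5, 3, 3, 4, 6, 6, 3, 3, 5, 5]
j=6: 6>5, skip
j=7: 3≤5, i=5, swap(5,7) ⇒ [4, 5, 3, 3, 4, 3, 6, 6, 3, 5, 5]
j=8: 3≤5, i=6, swap(6,8) ⇒ [4, 5, 3, 3, 4, 3, 3, 6, 6, 5, 5]
j=9: 5≤5, i=7, swap(7,9) ⇒ [4, 5, 3, 3, 4, 3, 3, 5, 6, 6, 5]
swap(8,10) ⇒ [4, 5, 3, 3, 4, 3, 3, 5, 5, 6, 6]; return 8

[4, 5, 3, 3, 4, 3, 3, 5, 5, 6, 6]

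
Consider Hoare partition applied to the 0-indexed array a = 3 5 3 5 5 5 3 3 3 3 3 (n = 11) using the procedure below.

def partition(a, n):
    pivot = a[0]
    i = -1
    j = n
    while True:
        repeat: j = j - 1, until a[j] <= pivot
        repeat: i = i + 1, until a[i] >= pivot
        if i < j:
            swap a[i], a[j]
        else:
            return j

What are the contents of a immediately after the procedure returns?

pivot = a[0] = 3; i = -1, j = 11
j→10 (a[10]=3≤3), i→0 (a[0]=3≥3); i<j, swap → 3 5 3 5 5 5 3 3 3 3 3
j→9 (a[9]=3≤3), i→1 (a[1]=5≥3); i<j, swap → 3 3 3 5 5 5 3 3 3 5 3
j→8 (a[8]=3≤3), i→2 (a[2]=3≥3); i<j, swap → 3 3 3 5 5 5 3 3 3 5 3
j→7 (a[7]=3≤3), i→3 (a[3]=5≥3); i<j, swap → 3 3 3 3 5 5 3 5 3 5 3
j→6 (a[6]=3≤3), i→4 (a[4]=5≥3); i<j, swap → 3 3 3 3 3 5 5 5 3 5 3
j→4, i→5; i≥j, return j=4. a = 3 3 3 3 3 5 5 5 3 5 3

3 3 3 3 3 5 5 5 3 5 3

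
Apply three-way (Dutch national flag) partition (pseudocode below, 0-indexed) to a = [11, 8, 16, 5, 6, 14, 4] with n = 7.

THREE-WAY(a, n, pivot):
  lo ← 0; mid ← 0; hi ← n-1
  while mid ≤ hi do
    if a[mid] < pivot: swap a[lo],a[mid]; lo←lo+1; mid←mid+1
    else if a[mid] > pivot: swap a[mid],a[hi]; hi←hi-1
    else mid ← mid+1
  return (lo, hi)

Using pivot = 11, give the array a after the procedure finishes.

[8, 4, 5, 6, 11, 14, 16]

lo=0 mid=0 hi=6
11=11: mid=1
8<11: swap(0,1), lo=1 mid=2 ⇒ [8, 11, 16, 5, 6, 14, 4]
16>11: swap(2,6), hi=5 ⇒ [8, 11, 4, 5, 6, 14, 16]
4<11: swap(1,2), lo=2 mid=3 ⇒ [8, 4, 11, 5, 6, 14, 16]
5<11: swap(2,3), lo=3 mid=4 ⇒ [8, 4, 5, 11, 6, 14, 16]
6<11: swap(3,4), lo=4 mid=5 ⇒ [8, 4, 5, 6, 11, 14, 16]
14>11: swap(5,5), hi=4 ⇒ [8, 4, 5, 6, 11, 14, 16]
done. lo=4 hi=4; a=[8, 4, 5, 6, 11, 14, 16]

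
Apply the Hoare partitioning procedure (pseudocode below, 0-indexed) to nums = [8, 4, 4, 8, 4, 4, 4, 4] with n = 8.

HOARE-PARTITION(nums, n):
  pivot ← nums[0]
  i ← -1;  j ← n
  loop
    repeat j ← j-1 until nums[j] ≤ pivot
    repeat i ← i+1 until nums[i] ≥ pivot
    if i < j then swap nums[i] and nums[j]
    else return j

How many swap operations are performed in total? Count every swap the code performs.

pivot = nums[0] = 8; i = -1, j = 8
j→7 (nums[7]=4≤8), i→0 (nums[0]=8≥8); i<j, swap → [4, 4, 4, 8, 4, 4, 4, 8]
j→6 (nums[6]=4≤8), i→3 (nums[3]=8≥8); i<j, swap → [4, 4, 4, 4, 4, 4, 8, 8]
j→5, i→6; i≥j, return j=5. nums = [4, 4, 4, 4, 4, 4, 8, 8]

2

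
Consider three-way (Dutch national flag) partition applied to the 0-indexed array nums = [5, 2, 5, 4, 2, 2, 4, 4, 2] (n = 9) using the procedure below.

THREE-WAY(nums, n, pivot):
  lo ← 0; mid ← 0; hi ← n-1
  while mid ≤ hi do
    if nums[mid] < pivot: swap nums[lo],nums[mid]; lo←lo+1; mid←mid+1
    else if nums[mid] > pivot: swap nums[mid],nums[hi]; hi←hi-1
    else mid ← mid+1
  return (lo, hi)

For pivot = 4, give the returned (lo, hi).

lo=0 mid=0 hi=8
5>4: swap(0,8), hi=7 ⇒ [2, 2, 5, 4, 2, 2, 4, 4, 5]
2<4: swap(0,0), lo=1 mid=1 ⇒ [2, 2, 5, 4, 2, 2, 4, 4, 5]
2<4: swap(1,1), lo=2 mid=2 ⇒ [2, 2, 5, 4, 2, 2, 4, 4, 5]
5>4: swap(2,7), hi=6 ⇒ [2, 2, 4, 4, 2, 2, 4, 5, 5]
4=4: mid=3
4=4: mid=4
2<4: swap(2,4), lo=3 mid=5 ⇒ [2, 2, 2, 4, 4, 2, 4, 5, 5]
2<4: swap(3,5), lo=4 mid=6 ⇒ [2, 2, 2, 2, 4, 4, 4, 5, 5]
4=4: mid=7
done. lo=4 hi=6; nums=[2, 2, 2, 2, 4, 4, 4, 5, 5]

(4, 6)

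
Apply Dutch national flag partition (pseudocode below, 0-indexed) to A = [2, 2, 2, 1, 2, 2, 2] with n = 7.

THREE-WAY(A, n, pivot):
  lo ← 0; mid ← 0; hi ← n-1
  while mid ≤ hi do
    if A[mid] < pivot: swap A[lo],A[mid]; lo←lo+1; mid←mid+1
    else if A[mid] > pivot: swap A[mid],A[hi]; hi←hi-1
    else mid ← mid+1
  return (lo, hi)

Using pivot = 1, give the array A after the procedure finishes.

[1, 2, 2, 2, 2, 2, 2]

pivot = 1; lo=0, mid=0, hi=6
A[mid]=2>1: swap A[0],A[6]; hi=5 → [2, 2, 2, 1, 2, 2, 2]
A[mid]=2>1: swap A[0],A[5]; hi=4 → [2, 2, 2, 1, 2, 2, 2]
A[mid]=2>1: swap A[0],A[4]; hi=3 → [2, 2, 2, 1, 2, 2, 2]
A[mid]=2>1: swap A[0],A[3]; hi=2 → [1, 2, 2, 2, 2, 2, 2]
A[mid]=1=1: mid=1
A[mid]=2>1: swap A[1],A[2]; hi=1 → [1, 2, 2, 2, 2, 2, 2]
A[mid]=2>1: swap A[1],A[1]; hi=0 → [1, 2, 2, 2, 2, 2, 2]
end: lo=0, hi=0; A = [1, 2, 2, 2, 2, 2, 2]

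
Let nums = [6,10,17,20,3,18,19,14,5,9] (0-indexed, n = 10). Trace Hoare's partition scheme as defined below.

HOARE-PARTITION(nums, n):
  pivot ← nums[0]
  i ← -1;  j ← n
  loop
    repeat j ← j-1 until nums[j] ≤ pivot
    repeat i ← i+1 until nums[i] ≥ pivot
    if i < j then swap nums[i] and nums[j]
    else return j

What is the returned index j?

1

pivot=6
j stops at 8 (5), i stops at 0 (6); swap ⇒ [5,10,17,20,3,18,19,14,6,9]
j stops at 4 (3), i stops at 1 (10); swap ⇒ [5,3,17,20,10,18,19,14,6,9]
j stops at 1, i stops at 2; i≥j ⇒ return 1. nums=[5,3,17,20,10,18,19,14,6,9]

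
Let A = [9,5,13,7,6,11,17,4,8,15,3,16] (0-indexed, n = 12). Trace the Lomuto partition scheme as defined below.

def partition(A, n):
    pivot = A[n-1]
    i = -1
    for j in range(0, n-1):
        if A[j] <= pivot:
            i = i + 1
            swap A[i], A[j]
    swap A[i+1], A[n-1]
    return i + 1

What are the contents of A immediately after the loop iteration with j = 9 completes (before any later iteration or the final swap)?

pivot=16, i=-1
j=0: 9≤16, i=0, swap(0,0) ⇒ [9,5,13,7,6,11,17,4,8,15,3,16]
j=1: 5≤16, i=1, swap(1,1) ⇒ [9,5,13,7,6,11,17,4,8,15,3,16]
j=2: 13≤16, i=2, swap(2,2) ⇒ [9,5,13,7,6,11,17,4,8,15,3,16]
j=3: 7≤16, i=3, swap(3,3) ⇒ [9,5,13,7,6,11,17,4,8,15,3,16]
j=4: 6≤16, i=4, swap(4,4) ⇒ [9,5,13,7,6,11,17,4,8,15,3,16]
j=5: 11≤16, i=5, swap(5,5) ⇒ [9,5,13,7,6,11,17,4,8,15,3,16]
j=6: 17>16, skip
j=7: 4≤16, i=6, swap(6,7) ⇒ [9,5,13,7,6,11,4,17,8,15,3,16]
j=8: 8≤16, i=7, swap(7,8) ⇒ [9,5,13,7,6,11,4,8,17,15,3,16]
j=9: 15≤16, i=8, swap(8,9) ⇒ [9,5,13,7,6,11,4,8,15,17,3,16]
(after j=9) A = [9,5,13,7,6,11,4,8,15,17,3,16]

[9,5,13,7,6,11,4,8,15,17,3,16]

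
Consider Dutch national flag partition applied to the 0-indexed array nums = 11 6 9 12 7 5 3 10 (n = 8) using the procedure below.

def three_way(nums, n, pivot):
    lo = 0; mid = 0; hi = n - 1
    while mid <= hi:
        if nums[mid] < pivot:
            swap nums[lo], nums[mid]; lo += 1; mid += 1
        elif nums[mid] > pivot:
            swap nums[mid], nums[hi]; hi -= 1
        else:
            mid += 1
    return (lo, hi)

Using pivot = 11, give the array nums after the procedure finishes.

6 9 10 7 5 3 11 12

pivot = 11; lo=0, mid=0, hi=7
nums[mid]=11=11: mid=1
nums[mid]=6<11: swap nums[0],nums[1]; lo=1,mid=2 → 6 11 9 12 7 5 3 10
nums[mid]=9<11: swap nums[1],nums[2]; lo=2,mid=3 → 6 9 11 12 7 5 3 10
nums[mid]=12>11: swap nums[3],nums[7]; hi=6 → 6 9 11 10 7 5 3 12
nums[mid]=10<11: swap nums[2],nums[3]; lo=3,mid=4 → 6 9 10 11 7 5 3 12
nums[mid]=7<11: swap nums[3],nums[4]; lo=4,mid=5 → 6 9 10 7 11 5 3 12
nums[mid]=5<11: swap nums[4],nums[5]; lo=5,mid=6 → 6 9 10 7 5 11 3 12
nums[mid]=3<11: swap nums[5],nums[6]; lo=6,mid=7 → 6 9 10 7 5 3 11 12
end: lo=6, hi=6; nums = 6 9 10 7 5 3 11 12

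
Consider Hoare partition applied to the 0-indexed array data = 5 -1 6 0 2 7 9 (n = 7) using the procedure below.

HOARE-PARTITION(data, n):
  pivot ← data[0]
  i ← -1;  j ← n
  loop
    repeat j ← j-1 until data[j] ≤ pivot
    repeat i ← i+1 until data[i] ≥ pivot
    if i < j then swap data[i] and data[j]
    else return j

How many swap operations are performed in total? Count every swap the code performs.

pivot = data[0] = 5; i = -1, j = 7
j→4 (data[4]=2≤5), i→0 (data[0]=5≥5); i<j, swap → 2 -1 6 0 5 7 9
j→3 (data[3]=0≤5), i→2 (data[2]=6≥5); i<j, swap → 2 -1 0 6 5 7 9
j→2, i→3; i≥j, return j=2. data = 2 -1 0 6 5 7 9

2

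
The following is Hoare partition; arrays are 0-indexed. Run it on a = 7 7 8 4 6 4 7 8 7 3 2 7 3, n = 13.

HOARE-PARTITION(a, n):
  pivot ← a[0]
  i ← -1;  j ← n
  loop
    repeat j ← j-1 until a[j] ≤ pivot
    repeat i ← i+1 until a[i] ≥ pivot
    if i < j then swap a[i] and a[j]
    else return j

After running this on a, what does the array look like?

pivot=7
j stops at 12 (3), i stops at 0 (7); swap ⇒ 3 7 8 4 6 4 7 8 7 3 2 7 7
j stops at 11 (7), i stops at 1 (7); swap ⇒ 3 7 8 4 6 4 7 8 7 3 2 7 7
j stops at 10 (2), i stops at 2 (8); swap ⇒ 3 7 2 4 6 4 7 8 7 3 8 7 7
j stops at 9 (3), i stops at 6 (7); swap ⇒ 3 7 2 4 6 4 3 8 7 7 8 7 7
j stops at 8 (7), i stops at 7 (8); swap ⇒ 3 7 2 4 6 4 3 7 8 7 8 7 7
j stops at 7, i stops at 8; i≥j ⇒ return 7. a=3 7 2 4 6 4 3 7 8 7 8 7 7

3 7 2 4 6 4 3 7 8 7 8 7 7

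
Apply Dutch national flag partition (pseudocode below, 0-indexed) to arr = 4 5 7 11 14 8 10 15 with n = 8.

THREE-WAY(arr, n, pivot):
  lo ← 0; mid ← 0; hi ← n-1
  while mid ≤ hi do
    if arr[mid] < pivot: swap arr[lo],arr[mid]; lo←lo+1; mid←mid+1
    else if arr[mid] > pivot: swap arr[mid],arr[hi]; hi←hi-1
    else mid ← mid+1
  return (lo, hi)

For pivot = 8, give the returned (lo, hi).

(3, 3)

lo=0 mid=0 hi=7
4<8: swap(0,0), lo=1 mid=1 ⇒ 4 5 7 11 14 8 10 15
5<8: swap(1,1), lo=2 mid=2 ⇒ 4 5 7 11 14 8 10 15
7<8: swap(2,2), lo=3 mid=3 ⇒ 4 5 7 11 14 8 10 15
11>8: swap(3,7), hi=6 ⇒ 4 5 7 15 14 8 10 11
15>8: swap(3,6), hi=5 ⇒ 4 5 7 10 14 8 15 11
10>8: swap(3,5), hi=4 ⇒ 4 5 7 8 14 10 15 11
8=8: mid=4
14>8: swap(4,4), hi=3 ⇒ 4 5 7 8 14 10 15 11
done. lo=3 hi=3; arr=4 5 7 8 14 10 15 11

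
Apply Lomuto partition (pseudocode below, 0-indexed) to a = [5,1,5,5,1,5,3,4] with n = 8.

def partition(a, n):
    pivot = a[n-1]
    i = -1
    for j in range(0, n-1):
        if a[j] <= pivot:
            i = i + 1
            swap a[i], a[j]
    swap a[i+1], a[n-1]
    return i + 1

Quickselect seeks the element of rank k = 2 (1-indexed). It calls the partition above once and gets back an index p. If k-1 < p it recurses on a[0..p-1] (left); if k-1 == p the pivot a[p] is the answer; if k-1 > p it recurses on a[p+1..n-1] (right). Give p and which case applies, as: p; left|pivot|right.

3; left

pivot=4, i=-1
j=0: 5>4, skip
j=1: 1≤4, i=0, swap(0,1) ⇒ [1,5,5,5,1,5,3,4]
j=2: 5>4, skip
j=3: 5>4, skip
j=4: 1≤4, i=1, swap(1,4) ⇒ [1,1,5,5,5,5,3,4]
j=5: 5>4, skip
j=6: 3≤4, i=2, swap(2,6) ⇒ [1,1,3,5,5,5,5,4]
swap(3,7) ⇒ [1,1,3,4,5,5,5,5]; return 3
p = 3; k-1 = 1 < 3 ⇒ left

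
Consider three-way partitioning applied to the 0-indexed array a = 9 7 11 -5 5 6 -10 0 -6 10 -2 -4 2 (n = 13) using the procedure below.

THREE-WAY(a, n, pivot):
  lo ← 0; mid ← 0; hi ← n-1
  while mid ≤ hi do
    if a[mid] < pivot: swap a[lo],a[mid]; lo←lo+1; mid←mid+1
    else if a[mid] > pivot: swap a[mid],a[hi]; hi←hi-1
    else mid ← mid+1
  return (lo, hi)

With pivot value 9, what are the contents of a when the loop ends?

7 2 -5 5 6 -10 0 -6 -4 -2 9 10 11

lo=0 mid=0 hi=12
9=9: mid=1
7<9: swap(0,1), lo=1 mid=2 ⇒ 7 9 11 -5 5 6 -10 0 -6 10 -2 -4 2
11>9: swap(2,12), hi=11 ⇒ 7 9 2 -5 5 6 -10 0 -6 10 -2 -4 11
2<9: swap(1,2), lo=2 mid=3 ⇒ 7 2 9 -5 5 6 -10 0 -6 10 -2 -4 11
-5<9: swap(2,3), lo=3 mid=4 ⇒ 7 2 -5 9 5 6 -10 0 -6 10 -2 -4 11
5<9: swap(3,4), lo=4 mid=5 ⇒ 7 2 -5 5 9 6 -10 0 -6 10 -2 -4 11
6<9: swap(4,5), lo=5 mid=6 ⇒ 7 2 -5 5 6 9 -10 0 -6 10 -2 -4 11
-10<9: swap(5,6), lo=6 mid=7 ⇒ 7 2 -5 5 6 -10 9 0 -6 10 -2 -4 11
0<9: swap(6,7), lo=7 mid=8 ⇒ 7 2 -5 5 6 -10 0 9 -6 10 -2 -4 11
-6<9: swap(7,8), lo=8 mid=9 ⇒ 7 2 -5 5 6 -10 0 -6 9 10 -2 -4 11
10>9: swap(9,11), hi=10 ⇒ 7 2 -5 5 6 -10 0 -6 9 -4 -2 10 11
-4<9: swap(8,9), lo=9 mid=10 ⇒ 7 2 -5 5 6 -10 0 -6 -4 9 -2 10 11
-2<9: swap(9,10), lo=10 mid=11 ⇒ 7 2 -5 5 6 -10 0 -6 -4 -2 9 10 11
done. lo=10 hi=10; a=7 2 -5 5 6 -10 0 -6 -4 -2 9 10 11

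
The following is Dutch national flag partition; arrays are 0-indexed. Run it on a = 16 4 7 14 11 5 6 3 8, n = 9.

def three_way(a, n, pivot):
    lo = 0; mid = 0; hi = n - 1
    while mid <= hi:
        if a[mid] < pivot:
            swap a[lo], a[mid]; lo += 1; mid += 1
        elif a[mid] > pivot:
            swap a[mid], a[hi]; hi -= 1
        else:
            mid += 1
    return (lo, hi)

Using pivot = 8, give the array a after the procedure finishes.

pivot = 8; lo=0, mid=0, hi=8
a[mid]=16>8: swap a[0],a[8]; hi=7 → 8 4 7 14 11 5 6 3 16
a[mid]=8=8: mid=1
a[mid]=4<8: swap a[0],a[1]; lo=1,mid=2 → 4 8 7 14 11 5 6 3 16
a[mid]=7<8: swap a[1],a[2]; lo=2,mid=3 → 4 7 8 14 11 5 6 3 16
a[mid]=14>8: swap a[3],a[7]; hi=6 → 4 7 8 3 11 5 6 14 16
a[mid]=3<8: swap a[2],a[3]; lo=3,mid=4 → 4 7 3 8 11 5 6 14 16
a[mid]=11>8: swap a[4],a[6]; hi=5 → 4 7 3 8 6 5 11 14 16
a[mid]=6<8: swap a[3],a[4]; lo=4,mid=5 → 4 7 3 6 8 5 11 14 16
a[mid]=5<8: swap a[4],a[5]; lo=5,mid=6 → 4 7 3 6 5 8 11 14 16
end: lo=5, hi=5; a = 4 7 3 6 5 8 11 14 16

4 7 3 6 5 8 11 14 16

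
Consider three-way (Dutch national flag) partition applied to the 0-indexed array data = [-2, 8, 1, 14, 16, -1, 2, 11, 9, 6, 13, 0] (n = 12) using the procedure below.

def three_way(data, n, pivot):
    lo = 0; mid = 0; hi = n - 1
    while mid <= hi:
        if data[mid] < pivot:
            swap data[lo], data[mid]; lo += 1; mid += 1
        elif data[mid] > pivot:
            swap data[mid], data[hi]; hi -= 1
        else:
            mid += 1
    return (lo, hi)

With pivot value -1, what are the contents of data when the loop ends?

[-2, -1, 14, 16, 1, 2, 11, 9, 6, 13, 0, 8]

lo=0 mid=0 hi=11
-2<-1: swap(0,0), lo=1 mid=1 ⇒ [-2, 8, 1, 14, 16, -1, 2, 11, 9, 6, 13, 0]
8>-1: swap(1,11), hi=10 ⇒ [-2, 0, 1, 14, 16, -1, 2, 11, 9, 6, 13, 8]
0>-1: swap(1,10), hi=9 ⇒ [-2, 13, 1, 14, 16, -1, 2, 11, 9, 6, 0, 8]
13>-1: swap(1,9), hi=8 ⇒ [-2, 6, 1, 14, 16, -1, 2, 11, 9, 13, 0, 8]
6>-1: swap(1,8), hi=7 ⇒ [-2, 9, 1, 14, 16, -1, 2, 11, 6, 13, 0, 8]
9>-1: swap(1,7), hi=6 ⇒ [-2, 11, 1, 14, 16, -1, 2, 9, 6, 13, 0, 8]
11>-1: swap(1,6), hi=5 ⇒ [-2, 2, 1, 14, 16, -1, 11, 9, 6, 13, 0, 8]
2>-1: swap(1,5), hi=4 ⇒ [-2, -1, 1, 14, 16, 2, 11, 9, 6, 13, 0, 8]
-1=-1: mid=2
1>-1: swap(2,4), hi=3 ⇒ [-2, -1, 16, 14, 1, 2, 11, 9, 6, 13, 0, 8]
16>-1: swap(2,3), hi=2 ⇒ [-2, -1, 14, 16, 1, 2, 11, 9, 6, 13, 0, 8]
14>-1: swap(2,2), hi=1 ⇒ [-2, -1, 14, 16, 1, 2, 11, 9, 6, 13, 0, 8]
done. lo=1 hi=1; data=[-2, -1, 14, 16, 1, 2, 11, 9, 6, 13, 0, 8]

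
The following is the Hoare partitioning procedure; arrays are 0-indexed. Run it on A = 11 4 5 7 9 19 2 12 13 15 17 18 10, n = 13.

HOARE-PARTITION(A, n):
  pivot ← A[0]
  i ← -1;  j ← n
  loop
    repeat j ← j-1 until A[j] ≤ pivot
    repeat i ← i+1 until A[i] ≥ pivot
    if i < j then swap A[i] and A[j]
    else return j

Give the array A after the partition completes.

pivot = A[0] = 11; i = -1, j = 13
j→12 (A[12]=10≤11), i→0 (A[0]=11≥11); i<j, swap → 10 4 5 7 9 19 2 12 13 15 17 18 11
j→6 (A[6]=2≤11), i→5 (A[5]=19≥11); i<j, swap → 10 4 5 7 9 2 19 12 13 15 17 18 11
j→5, i→6; i≥j, return j=5. A = 10 4 5 7 9 2 19 12 13 15 17 18 11

10 4 5 7 9 2 19 12 13 15 17 18 11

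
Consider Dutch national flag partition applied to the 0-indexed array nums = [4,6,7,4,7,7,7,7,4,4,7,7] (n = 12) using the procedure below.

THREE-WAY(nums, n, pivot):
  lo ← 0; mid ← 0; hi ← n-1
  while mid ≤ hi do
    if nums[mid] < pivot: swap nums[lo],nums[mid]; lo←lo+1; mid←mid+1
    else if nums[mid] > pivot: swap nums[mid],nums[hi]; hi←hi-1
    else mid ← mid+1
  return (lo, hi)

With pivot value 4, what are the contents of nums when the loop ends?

[4,4,4,4,7,7,7,7,7,7,7,6]

lo=0 mid=0 hi=11
4=4: mid=1
6>4: swap(1,11), hi=10 ⇒ [4,7,7,4,7,7,7,7,4,4,7,6]
7>4: swap(1,10), hi=9 ⇒ [4,7,7,4,7,7,7,7,4,4,7,6]
7>4: swap(1,9), hi=8 ⇒ [4,4,7,4,7,7,7,7,4,7,7,6]
4=4: mid=2
7>4: swap(2,8), hi=7 ⇒ [4,4,4,4,7,7,7,7,7,7,7,6]
4=4: mid=3
4=4: mid=4
7>4: swap(4,7), hi=6 ⇒ [4,4,4,4,7,7,7,7,7,7,7,6]
7>4: swap(4,6), hi=5 ⇒ [4,4,4,4,7,7,7,7,7,7,7,6]
7>4: swap(4,5), hi=4 ⇒ [4,4,4,4,7,7,7,7,7,7,7,6]
7>4: swap(4,4), hi=3 ⇒ [4,4,4,4,7,7,7,7,7,7,7,6]
done. lo=0 hi=3; nums=[4,4,4,4,7,7,7,7,7,7,7,6]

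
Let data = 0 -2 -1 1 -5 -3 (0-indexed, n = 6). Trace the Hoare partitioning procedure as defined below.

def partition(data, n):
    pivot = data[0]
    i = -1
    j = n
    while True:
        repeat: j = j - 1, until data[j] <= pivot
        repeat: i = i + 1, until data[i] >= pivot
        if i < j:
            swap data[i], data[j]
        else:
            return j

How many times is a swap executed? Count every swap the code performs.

pivot = data[0] = 0; i = -1, j = 6
j→5 (data[5]=-3≤0), i→0 (data[0]=0≥0); i<j, swap → -3 -2 -1 1 -5 0
j→4 (data[4]=-5≤0), i→3 (data[3]=1≥0); i<j, swap → -3 -2 -1 -5 1 0
j→3, i→4; i≥j, return j=3. data = -3 -2 -1 -5 1 0

2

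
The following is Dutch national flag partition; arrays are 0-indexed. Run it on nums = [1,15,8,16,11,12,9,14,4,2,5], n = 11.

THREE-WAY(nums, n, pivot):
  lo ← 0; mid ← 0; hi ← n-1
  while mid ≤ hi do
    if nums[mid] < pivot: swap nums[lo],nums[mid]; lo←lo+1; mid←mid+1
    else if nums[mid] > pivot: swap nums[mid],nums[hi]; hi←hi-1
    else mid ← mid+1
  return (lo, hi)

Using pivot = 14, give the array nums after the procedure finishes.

[1,5,8,2,11,12,9,4,14,16,15]

lo=0 mid=0 hi=10
1<14: swap(0,0), lo=1 mid=1 ⇒ [1,15,8,16,11,12,9,14,4,2,5]
15>14: swap(1,10), hi=9 ⇒ [1,5,8,16,11,12,9,14,4,2,15]
5<14: swap(1,1), lo=2 mid=2 ⇒ [1,5,8,16,11,12,9,14,4,2,15]
8<14: swap(2,2), lo=3 mid=3 ⇒ [1,5,8,16,11,12,9,14,4,2,15]
16>14: swap(3,9), hi=8 ⇒ [1,5,8,2,11,12,9,14,4,16,15]
2<14: swap(3,3), lo=4 mid=4 ⇒ [1,5,8,2,11,12,9,14,4,16,15]
11<14: swap(4,4), lo=5 mid=5 ⇒ [1,5,8,2,11,12,9,14,4,16,15]
12<14: swap(5,5), lo=6 mid=6 ⇒ [1,5,8,2,11,12,9,14,4,16,15]
9<14: swap(6,6), lo=7 mid=7 ⇒ [1,5,8,2,11,12,9,14,4,16,15]
14=14: mid=8
4<14: swap(7,8), lo=8 mid=9 ⇒ [1,5,8,2,11,12,9,4,14,16,15]
done. lo=8 hi=8; nums=[1,5,8,2,11,12,9,4,14,16,15]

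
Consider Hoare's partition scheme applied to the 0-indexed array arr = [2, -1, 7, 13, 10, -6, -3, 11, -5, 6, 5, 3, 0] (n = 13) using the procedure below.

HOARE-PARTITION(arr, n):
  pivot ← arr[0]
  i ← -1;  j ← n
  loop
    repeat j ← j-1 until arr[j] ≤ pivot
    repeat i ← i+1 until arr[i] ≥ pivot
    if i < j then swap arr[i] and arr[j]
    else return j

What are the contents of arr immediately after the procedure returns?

[0, -1, -5, -3, -6, 10, 13, 11, 7, 6, 5, 3, 2]

pivot = arr[0] = 2; i = -1, j = 13
j→12 (arr[12]=0≤2), i→0 (arr[0]=2≥2); i<j, swap → [0, -1, 7, 13, 10, -6, -3, 11, -5, 6, 5, 3, 2]
j→8 (arr[8]=-5≤2), i→2 (arr[2]=7≥2); i<j, swap → [0, -1, -5, 13, 10, -6, -3, 11, 7, 6, 5, 3, 2]
j→6 (arr[6]=-3≤2), i→3 (arr[3]=13≥2); i<j, swap → [0, -1, -5, -3, 10, -6, 13, 11, 7, 6, 5, 3, 2]
j→5 (arr[5]=-6≤2), i→4 (arr[4]=10≥2); i<j, swap → [0, -1, -5, -3, -6, 10, 13, 11, 7, 6, 5, 3, 2]
j→4, i→5; i≥j, return j=4. arr = [0, -1, -5, -3, -6, 10, 13, 11, 7, 6, 5, 3, 2]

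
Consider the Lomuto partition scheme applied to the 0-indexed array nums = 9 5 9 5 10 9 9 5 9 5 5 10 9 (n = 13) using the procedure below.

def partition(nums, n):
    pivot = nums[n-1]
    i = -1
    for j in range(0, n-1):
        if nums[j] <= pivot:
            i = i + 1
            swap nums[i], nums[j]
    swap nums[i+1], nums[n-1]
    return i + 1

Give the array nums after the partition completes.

9 5 9 5 9 9 5 9 5 5 9 10 10

pivot = nums[12] = 9; i = -1
j=0: nums[0]=9 ≤ 9 → i=0, swap nums[0],nums[0] (no change) → 9 5 9 5 10 9 9 5 9 5 5 10 9
j=1: nums[1]=5 ≤ 9 → i=1, swap nums[1],nums[1] (no change) → 9 5 9 5 10 9 9 5 9 5 5 10 9
j=2: nums[2]=9 ≤ 9 → i=2, swap nums[2],nums[2] (no change) → 9 5 9 5 10 9 9 5 9 5 5 10 9
j=3: nums[3]=5 ≤ 9 → i=3, swap nums[3],nums[3] (no change) → 9 5 9 5 10 9 9 5 9 5 5 10 9
j=4: nums[4]=10 > 9 → no swap
j=5: nums[5]=9 ≤ 9 → i=4, swap nums[4],nums[5] → 9 5 9 5 9 10 9 5 9 5 5 10 9
j=6: nums[6]=9 ≤ 9 → i=5, swap nums[5],nums[6] → 9 5 9 5 9 9 10 5 9 5 5 10 9
j=7: nums[7]=5 ≤ 9 → i=6, swap nums[6],nums[7] → 9 5 9 5 9 9 5 10 9 5 5 10 9
j=8: nums[8]=9 ≤ 9 → i=7, swap nums[7],nums[8] → 9 5 9 5 9 9 5 9 10 5 5 10 9
j=9: nums[9]=5 ≤ 9 → i=8, swap nums[8],nums[9] → 9 5 9 5 9 9 5 9 5 10 5 10 9
j=10: nums[10]=5 ≤ 9 → i=9, swap nums[9],nums[10] → 9 5 9 5 9 9 5 9 5 5 10 10 9
j=11: nums[11]=10 > 9 → no swap
final swap nums[10],nums[12] → 9 5 9 5 9 9 5 9 5 5 9 10 10; return 10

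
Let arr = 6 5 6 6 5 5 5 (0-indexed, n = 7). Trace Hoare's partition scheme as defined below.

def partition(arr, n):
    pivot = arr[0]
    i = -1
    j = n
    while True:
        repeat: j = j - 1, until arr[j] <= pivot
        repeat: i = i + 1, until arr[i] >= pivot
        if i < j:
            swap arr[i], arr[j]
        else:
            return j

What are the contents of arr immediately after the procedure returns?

pivot=6
j stops at 6 (5), i stops at 0 (6); swap ⇒ 5 5 6 6 5 5 6
j stops at 5 (5), i stops at 2 (6); swap ⇒ 5 5 5 6 5 6 6
j stops at 4 (5), i stops at 3 (6); swap ⇒ 5 5 5 5 6 6 6
j stops at 3, i stops at 4; i≥j ⇒ return 3. arr=5 5 5 5 6 6 6

5 5 5 5 6 6 6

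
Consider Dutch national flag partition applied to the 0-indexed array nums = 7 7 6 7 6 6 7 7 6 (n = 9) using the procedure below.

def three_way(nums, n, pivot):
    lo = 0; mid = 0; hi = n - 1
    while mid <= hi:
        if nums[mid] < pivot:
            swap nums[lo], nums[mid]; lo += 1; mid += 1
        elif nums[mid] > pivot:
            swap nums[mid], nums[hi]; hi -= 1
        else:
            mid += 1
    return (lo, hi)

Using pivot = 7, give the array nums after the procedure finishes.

6 6 6 6 7 7 7 7 7

pivot = 7; lo=0, mid=0, hi=8
nums[mid]=7=7: mid=1
nums[mid]=7=7: mid=2
nums[mid]=6<7: swap nums[0],nums[2]; lo=1,mid=3 → 6 7 7 7 6 6 7 7 6
nums[mid]=7=7: mid=4
nums[mid]=6<7: swap nums[1],nums[4]; lo=2,mid=5 → 6 6 7 7 7 6 7 7 6
nums[mid]=6<7: swap nums[2],nums[5]; lo=3,mid=6 → 6 6 6 7 7 7 7 7 6
nums[mid]=7=7: mid=7
nums[mid]=7=7: mid=8
nums[mid]=6<7: swap nums[3],nums[8]; lo=4,mid=9 → 6 6 6 6 7 7 7 7 7
end: lo=4, hi=8; nums = 6 6 6 6 7 7 7 7 7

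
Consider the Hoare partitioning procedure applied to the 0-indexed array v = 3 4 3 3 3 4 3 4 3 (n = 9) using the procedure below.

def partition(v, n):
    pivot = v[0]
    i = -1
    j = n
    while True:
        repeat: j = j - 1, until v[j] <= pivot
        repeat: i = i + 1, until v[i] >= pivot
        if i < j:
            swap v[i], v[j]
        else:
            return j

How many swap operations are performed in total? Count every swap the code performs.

pivot = v[0] = 3; i = -1, j = 9
j→8 (v[8]=3≤3), i→0 (v[0]=3≥3); i<j, swap → 3 4 3 3 3 4 3 4 3
j→6 (v[6]=3≤3), i→1 (v[1]=4≥3); i<j, swap → 3 3 3 3 3 4 4 4 3
j→4 (v[4]=3≤3), i→2 (v[2]=3≥3); i<j, swap → 3 3 3 3 3 4 4 4 3
j→3, i→3; i≥j, return j=3. v = 3 3 3 3 3 4 4 4 3

3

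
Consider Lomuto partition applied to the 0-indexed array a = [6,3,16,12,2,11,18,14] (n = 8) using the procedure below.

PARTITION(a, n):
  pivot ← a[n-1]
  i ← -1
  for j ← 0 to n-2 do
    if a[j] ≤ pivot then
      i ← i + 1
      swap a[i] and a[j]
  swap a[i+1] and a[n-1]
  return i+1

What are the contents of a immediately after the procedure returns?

[6,3,12,2,11,14,18,16]

pivot = a[7] = 14; i = -1
j=0: a[0]=6 ≤ 14 → i=0, swap a[0],a[0] (no change) → [6,3,16,12,2,11,18,14]
j=1: a[1]=3 ≤ 14 → i=1, swap a[1],a[1] (no change) → [6,3,16,12,2,11,18,14]
j=2: a[2]=16 > 14 → no swap
j=3: a[3]=12 ≤ 14 → i=2, swap a[2],a[3] → [6,3,12,16,2,11,18,14]
j=4: a[4]=2 ≤ 14 → i=3, swap a[3],a[4] → [6,3,12,2,16,11,18,14]
j=5: a[5]=11 ≤ 14 → i=4, swap a[4],a[5] → [6,3,12,2,11,16,18,14]
j=6: a[6]=18 > 14 → no swap
final swap a[5],a[7] → [6,3,12,2,11,14,18,16]; return 5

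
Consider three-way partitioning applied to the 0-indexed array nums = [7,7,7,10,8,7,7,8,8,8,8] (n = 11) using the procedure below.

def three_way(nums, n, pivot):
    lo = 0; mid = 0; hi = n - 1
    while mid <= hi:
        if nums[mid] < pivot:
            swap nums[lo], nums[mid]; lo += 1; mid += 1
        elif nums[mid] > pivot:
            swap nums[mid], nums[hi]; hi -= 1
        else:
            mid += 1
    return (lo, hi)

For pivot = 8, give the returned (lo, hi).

pivot = 8; lo=0, mid=0, hi=10
nums[mid]=7<8: swap nums[0],nums[0]; lo=1,mid=1 → [7,7,7,10,8,7,7,8,8,8,8]
nums[mid]=7<8: swap nums[1],nums[1]; lo=2,mid=2 → [7,7,7,10,8,7,7,8,8,8,8]
nums[mid]=7<8: swap nums[2],nums[2]; lo=3,mid=3 → [7,7,7,10,8,7,7,8,8,8,8]
nums[mid]=10>8: swap nums[3],nums[10]; hi=9 → [7,7,7,8,8,7,7,8,8,8,10]
nums[mid]=8=8: mid=4
nums[mid]=8=8: mid=5
nums[mid]=7<8: swap nums[3],nums[5]; lo=4,mid=6 → [7,7,7,7,8,8,7,8,8,8,10]
nums[mid]=7<8: swap nums[4],nums[6]; lo=5,mid=7 → [7,7,7,7,7,8,8,8,8,8,10]
nums[mid]=8=8: mid=8
nums[mid]=8=8: mid=9
nums[mid]=8=8: mid=10
end: lo=5, hi=9; nums = [7,7,7,7,7,8,8,8,8,8,10]

(5, 9)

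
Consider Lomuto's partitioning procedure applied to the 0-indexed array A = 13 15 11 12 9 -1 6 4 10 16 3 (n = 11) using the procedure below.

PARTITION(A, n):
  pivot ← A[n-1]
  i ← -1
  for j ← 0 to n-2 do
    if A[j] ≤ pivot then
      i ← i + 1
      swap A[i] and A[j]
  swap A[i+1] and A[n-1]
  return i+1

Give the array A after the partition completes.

pivot = A[10] = 3; i = -1
j=0: A[0]=13 > 3 → no swap
j=1: A[1]=15 > 3 → no swap
j=2: A[2]=11 > 3 → no swap
j=3: A[3]=12 > 3 → no swap
j=4: A[4]=9 > 3 → no swap
j=5: A[5]=-1 ≤ 3 → i=0, swap A[0],A[5] → -1 15 11 12 9 13 6 4 10 16 3
j=6: A[6]=6 > 3 → no swap
j=7: A[7]=4 > 3 → no swap
j=8: A[8]=10 > 3 → no swap
j=9: A[9]=16 > 3 → no swap
final swap A[1],A[10] → -1 3 11 12 9 13 6 4 10 16 15; return 1

-1 3 11 12 9 13 6 4 10 16 15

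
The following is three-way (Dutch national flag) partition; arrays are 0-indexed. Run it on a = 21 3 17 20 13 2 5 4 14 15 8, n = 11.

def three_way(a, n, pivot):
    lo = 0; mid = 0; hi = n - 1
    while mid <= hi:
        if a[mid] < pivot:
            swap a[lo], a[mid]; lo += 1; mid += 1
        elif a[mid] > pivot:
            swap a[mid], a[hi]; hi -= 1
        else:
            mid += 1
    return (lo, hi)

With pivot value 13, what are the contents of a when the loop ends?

8 3 4 5 2 13 20 14 15 17 21

lo=0 mid=0 hi=10
21>13: swap(0,10), hi=9 ⇒ 8 3 17 20 13 2 5 4 14 15 21
8<13: swap(0,0), lo=1 mid=1 ⇒ 8 3 17 20 13 2 5 4 14 15 21
3<13: swap(1,1), lo=2 mid=2 ⇒ 8 3 17 20 13 2 5 4 14 15 21
17>13: swap(2,9), hi=8 ⇒ 8 3 15 20 13 2 5 4 14 17 21
15>13: swap(2,8), hi=7 ⇒ 8 3 14 20 13 2 5 4 15 17 21
14>13: swap(2,7), hi=6 ⇒ 8 3 4 20 13 2 5 14 15 17 21
4<13: swap(2,2), lo=3 mid=3 ⇒ 8 3 4 20 13 2 5 14 15 17 21
20>13: swap(3,6), hi=5 ⇒ 8 3 4 5 13 2 20 14 15 17 21
5<13: swap(3,3), lo=4 mid=4 ⇒ 8 3 4 5 13 2 20 14 15 17 21
13=13: mid=5
2<13: swap(4,5), lo=5 mid=6 ⇒ 8 3 4 5 2 13 20 14 15 17 21
done. lo=5 hi=5; a=8 3 4 5 2 13 20 14 15 17 21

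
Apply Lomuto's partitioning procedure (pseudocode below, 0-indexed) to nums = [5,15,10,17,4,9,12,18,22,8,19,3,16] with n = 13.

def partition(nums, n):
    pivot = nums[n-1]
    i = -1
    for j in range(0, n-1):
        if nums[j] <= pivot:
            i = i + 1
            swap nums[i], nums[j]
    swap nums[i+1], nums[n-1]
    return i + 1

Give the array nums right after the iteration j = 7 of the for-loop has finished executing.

[5,15,10,4,9,12,17,18,22,8,19,3,16]

pivot = nums[12] = 16; i = -1
j=0: nums[0]=5 ≤ 16 → i=0, swap nums[0],nums[0] (no change) → [5,15,10,17,4,9,12,18,22,8,19,3,16]
j=1: nums[1]=15 ≤ 16 → i=1, swap nums[1],nums[1] (no change) → [5,15,10,17,4,9,12,18,22,8,19,3,16]
j=2: nums[2]=10 ≤ 16 → i=2, swap nums[2],nums[2] (no change) → [5,15,10,17,4,9,12,18,22,8,19,3,16]
j=3: nums[3]=17 > 16 → no swap
j=4: nums[4]=4 ≤ 16 → i=3, swap nums[3],nums[4] → [5,15,10,4,17,9,12,18,22,8,19,3,16]
j=5: nums[5]=9 ≤ 16 → i=4, swap nums[4],nums[5] → [5,15,10,4,9,17,12,18,22,8,19,3,16]
j=6: nums[6]=12 ≤ 16 → i=5, swap nums[5],nums[6] → [5,15,10,4,9,12,17,18,22,8,19,3,16]
j=7: nums[7]=18 > 16 → no swap
(after j=7) nums = [5,15,10,4,9,12,17,18,22,8,19,3,16]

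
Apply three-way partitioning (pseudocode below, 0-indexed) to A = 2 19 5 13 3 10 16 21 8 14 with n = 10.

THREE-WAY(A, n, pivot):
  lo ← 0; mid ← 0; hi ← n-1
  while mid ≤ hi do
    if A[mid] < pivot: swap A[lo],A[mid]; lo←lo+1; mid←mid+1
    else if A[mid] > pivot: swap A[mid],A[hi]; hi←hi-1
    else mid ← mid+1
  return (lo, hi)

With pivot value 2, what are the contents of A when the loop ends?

pivot = 2; lo=0, mid=0, hi=9
A[mid]=2=2: mid=1
A[mid]=19>2: swap A[1],A[9]; hi=8 → 2 14 5 13 3 10 16 21 8 19
A[mid]=14>2: swap A[1],A[8]; hi=7 → 2 8 5 13 3 10 16 21 14 19
A[mid]=8>2: swap A[1],A[7]; hi=6 → 2 21 5 13 3 10 16 8 14 19
A[mid]=21>2: swap A[1],A[6]; hi=5 → 2 16 5 13 3 10 21 8 14 19
A[mid]=16>2: swap A[1],A[5]; hi=4 → 2 10 5 13 3 16 21 8 14 19
A[mid]=10>2: swap A[1],A[4]; hi=3 → 2 3 5 13 10 16 21 8 14 19
A[mid]=3>2: swap A[1],A[3]; hi=2 → 2 13 5 3 10 16 21 8 14 19
A[mid]=13>2: swap A[1],A[2]; hi=1 → 2 5 13 3 10 16 21 8 14 19
A[mid]=5>2: swap A[1],A[1]; hi=0 → 2 5 13 3 10 16 21 8 14 19
end: lo=0, hi=0; A = 2 5 13 3 10 16 21 8 14 19

2 5 13 3 10 16 21 8 14 19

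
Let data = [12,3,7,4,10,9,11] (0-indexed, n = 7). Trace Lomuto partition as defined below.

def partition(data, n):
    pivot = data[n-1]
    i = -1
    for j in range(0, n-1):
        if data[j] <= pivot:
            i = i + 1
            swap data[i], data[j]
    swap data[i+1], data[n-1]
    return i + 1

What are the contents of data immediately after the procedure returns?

[3,7,4,10,9,11,12]

pivot = data[6] = 11; i = -1
j=0: data[0]=12 > 11 → no swap
j=1: data[1]=3 ≤ 11 → i=0, swap data[0],data[1] → [3,12,7,4,10,9,11]
j=2: data[2]=7 ≤ 11 → i=1, swap data[1],data[2] → [3,7,12,4,10,9,11]
j=3: data[3]=4 ≤ 11 → i=2, swap data[2],data[3] → [3,7,4,12,10,9,11]
j=4: data[4]=10 ≤ 11 → i=3, swap data[3],data[4] → [3,7,4,10,12,9,11]
j=5: data[5]=9 ≤ 11 → i=4, swap data[4],data[5] → [3,7,4,10,9,12,11]
final swap data[5],data[6] → [3,7,4,10,9,11,12]; return 5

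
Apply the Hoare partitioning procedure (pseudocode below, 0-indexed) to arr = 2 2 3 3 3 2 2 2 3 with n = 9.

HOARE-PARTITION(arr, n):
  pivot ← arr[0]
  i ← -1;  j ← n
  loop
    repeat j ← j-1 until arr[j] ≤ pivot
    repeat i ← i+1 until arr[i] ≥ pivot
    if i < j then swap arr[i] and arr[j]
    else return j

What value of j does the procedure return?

2

pivot = arr[0] = 2; i = -1, j = 9
j→7 (arr[7]=2≤2), i→0 (arr[0]=2≥2); i<j, swap → 2 2 3 3 3 2 2 2 3
j→6 (arr[6]=2≤2), i→1 (arr[1]=2≥2); i<j, swap → 2 2 3 3 3 2 2 2 3
j→5 (arr[5]=2≤2), i→2 (arr[2]=3≥2); i<j, swap → 2 2 2 3 3 3 2 2 3
j→2, i→3; i≥j, return j=2. arr = 2 2 2 3 3 3 2 2 3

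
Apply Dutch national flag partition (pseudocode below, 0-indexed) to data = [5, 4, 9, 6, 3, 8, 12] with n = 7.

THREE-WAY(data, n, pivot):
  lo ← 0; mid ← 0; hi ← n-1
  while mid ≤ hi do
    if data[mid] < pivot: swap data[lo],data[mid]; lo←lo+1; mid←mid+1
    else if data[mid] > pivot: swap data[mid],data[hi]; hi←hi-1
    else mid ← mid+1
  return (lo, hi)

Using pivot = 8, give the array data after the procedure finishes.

[5, 4, 6, 3, 8, 12, 9]

lo=0 mid=0 hi=6
5<8: swap(0,0), lo=1 mid=1 ⇒ [5, 4, 9, 6, 3, 8, 12]
4<8: swap(1,1), lo=2 mid=2 ⇒ [5, 4, 9, 6, 3, 8, 12]
9>8: swap(2,6), hi=5 ⇒ [5, 4, 12, 6, 3, 8, 9]
12>8: swap(2,5), hi=4 ⇒ [5, 4, 8, 6, 3, 12, 9]
8=8: mid=3
6<8: swap(2,3), lo=3 mid=4 ⇒ [5, 4, 6, 8, 3, 12, 9]
3<8: swap(3,4), lo=4 mid=5 ⇒ [5, 4, 6, 3, 8, 12, 9]
done. lo=4 hi=4; data=[5, 4, 6, 3, 8, 12, 9]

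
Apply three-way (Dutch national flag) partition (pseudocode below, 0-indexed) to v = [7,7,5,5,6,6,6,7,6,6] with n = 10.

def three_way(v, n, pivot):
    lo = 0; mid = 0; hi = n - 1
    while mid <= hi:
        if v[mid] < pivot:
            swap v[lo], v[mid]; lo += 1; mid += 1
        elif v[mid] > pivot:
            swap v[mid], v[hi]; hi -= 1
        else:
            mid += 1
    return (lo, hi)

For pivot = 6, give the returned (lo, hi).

(2, 6)

pivot = 6; lo=0, mid=0, hi=9
v[mid]=7>6: swap v[0],v[9]; hi=8 → [6,7,5,5,6,6,6,7,6,7]
v[mid]=6=6: mid=1
v[mid]=7>6: swap v[1],v[8]; hi=7 → [6,6,5,5,6,6,6,7,7,7]
v[mid]=6=6: mid=2
v[mid]=5<6: swap v[0],v[2]; lo=1,mid=3 → [5,6,6,5,6,6,6,7,7,7]
v[mid]=5<6: swap v[1],v[3]; lo=2,mid=4 → [5,5,6,6,6,6,6,7,7,7]
v[mid]=6=6: mid=5
v[mid]=6=6: mid=6
v[mid]=6=6: mid=7
v[mid]=7>6: swap v[7],v[7]; hi=6 → [5,5,6,6,6,6,6,7,7,7]
end: lo=2, hi=6; v = [5,5,6,6,6,6,6,7,7,7]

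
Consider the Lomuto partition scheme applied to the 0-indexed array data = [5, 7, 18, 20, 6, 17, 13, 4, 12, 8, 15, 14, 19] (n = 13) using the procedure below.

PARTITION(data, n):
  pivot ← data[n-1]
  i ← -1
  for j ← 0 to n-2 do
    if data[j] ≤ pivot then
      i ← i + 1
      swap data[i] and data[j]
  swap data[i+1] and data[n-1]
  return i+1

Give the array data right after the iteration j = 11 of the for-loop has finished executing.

[5, 7, 18, 6, 17, 13, 4, 12, 8, 15, 14, 20, 19]

pivot = data[12] = 19; i = -1
j=0: data[0]=5 ≤ 19 → i=0, swap data[0],data[0] (no change) → [5, 7, 18, 20, 6, 17, 13, 4, 12, 8, 15, 14, 19]
j=1: data[1]=7 ≤ 19 → i=1, swap data[1],data[1] (no change) → [5, 7, 18, 20, 6, 17, 13, 4, 12, 8, 15, 14, 19]
j=2: data[2]=18 ≤ 19 → i=2, swap data[2],data[2] (no change) → [5, 7, 18, 20, 6, 17, 13, 4, 12, 8, 15, 14, 19]
j=3: data[3]=20 > 19 → no swap
j=4: data[4]=6 ≤ 19 → i=3, swap data[3],data[4] → [5, 7, 18, 6, 20, 17, 13, 4, 12, 8, 15, 14, 19]
j=5: data[5]=17 ≤ 19 → i=4, swap data[4],data[5] → [5, 7, 18, 6, 17, 20, 13, 4, 12, 8, 15, 14, 19]
j=6: data[6]=13 ≤ 19 → i=5, swap data[5],data[6] → [5, 7, 18, 6, 17, 13, 20, 4, 12, 8, 15, 14, 19]
j=7: data[7]=4 ≤ 19 → i=6, swap data[6],data[7] → [5, 7, 18, 6, 17, 13, 4, 20, 12, 8, 15, 14, 19]
j=8: data[8]=12 ≤ 19 → i=7, swap data[7],data[8] → [5, 7, 18, 6, 17, 13, 4, 12, 20, 8, 15, 14, 19]
j=9: data[9]=8 ≤ 19 → i=8, swap data[8],data[9] → [5, 7, 18, 6, 17, 13, 4, 12, 8, 20, 15, 14, 19]
j=10: data[10]=15 ≤ 19 → i=9, swap data[9],data[10] → [5, 7, 18, 6, 17, 13, 4, 12, 8, 15, 20, 14, 19]
j=11: data[11]=14 ≤ 19 → i=10, swap data[10],data[11] → [5, 7, 18, 6, 17, 13, 4, 12, 8, 15, 14, 20, 19]
(after j=11) data = [5, 7, 18, 6, 17, 13, 4, 12, 8, 15, 14, 20, 19]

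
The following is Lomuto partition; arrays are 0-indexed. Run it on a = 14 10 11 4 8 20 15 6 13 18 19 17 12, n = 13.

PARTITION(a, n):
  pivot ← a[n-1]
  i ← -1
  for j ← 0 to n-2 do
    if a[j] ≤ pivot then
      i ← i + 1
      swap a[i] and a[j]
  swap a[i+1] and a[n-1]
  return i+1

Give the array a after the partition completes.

10 11 4 8 6 12 15 14 13 18 19 17 20

pivot = a[12] = 12; i = -1
j=0: a[0]=14 > 12 → no swap
j=1: a[1]=10 ≤ 12 → i=0, swap a[0],a[1] → 10 14 11 4 8 20 15 6 13 18 19 17 12
j=2: a[2]=11 ≤ 12 → i=1, swap a[1],a[2] → 10 11 14 4 8 20 15 6 13 18 19 17 12
j=3: a[3]=4 ≤ 12 → i=2, swap a[2],a[3] → 10 11 4 14 8 20 15 6 13 18 19 17 12
j=4: a[4]=8 ≤ 12 → i=3, swap a[3],a[4] → 10 11 4 8 14 20 15 6 13 18 19 17 12
j=5: a[5]=20 > 12 → no swap
j=6: a[6]=15 > 12 → no swap
j=7: a[7]=6 ≤ 12 → i=4, swap a[4],a[7] → 10 11 4 8 6 20 15 14 13 18 19 17 12
j=8: a[8]=13 > 12 → no swap
j=9: a[9]=18 > 12 → no swap
j=10: a[10]=19 > 12 → no swap
j=11: a[11]=17 > 12 → no swap
final swap a[5],a[12] → 10 11 4 8 6 12 15 14 13 18 19 17 20; return 5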